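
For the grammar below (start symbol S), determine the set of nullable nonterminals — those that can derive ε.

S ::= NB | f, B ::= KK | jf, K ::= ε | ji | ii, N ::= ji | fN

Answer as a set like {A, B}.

{B, K}

Directly nullable (have an ε-rule): {K}.
B is nullable via B -> KK (every symbol on the right is already known nullable).
Not nullable: N, S — each has a terminal in every rule's right-hand side or depends on a non-nullable symbol.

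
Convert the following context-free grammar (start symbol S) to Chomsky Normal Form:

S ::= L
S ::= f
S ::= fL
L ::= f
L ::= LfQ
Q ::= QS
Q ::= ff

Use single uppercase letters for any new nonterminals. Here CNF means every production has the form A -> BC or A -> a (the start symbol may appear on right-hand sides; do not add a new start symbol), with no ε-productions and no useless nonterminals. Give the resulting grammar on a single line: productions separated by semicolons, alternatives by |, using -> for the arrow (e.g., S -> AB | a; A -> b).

S -> f | AL | LC; A -> f; B -> AQ; C -> AQ; L -> f | LB; Q -> AA | QS

No ε-productions.
After unit-elimination: S -> f | fL | LfQ; L -> f | LfQ; Q -> QS | ff.
TERM: introduce A -> f and substitute in every rule of length ≥2.
BIN: L -> LAQ becomes L -> LB, B -> AQ; S -> LAQ becomes S -> LC, C -> AQ.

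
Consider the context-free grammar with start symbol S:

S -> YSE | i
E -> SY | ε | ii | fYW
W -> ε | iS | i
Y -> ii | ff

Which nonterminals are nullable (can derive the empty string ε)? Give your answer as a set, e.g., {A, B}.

{E, W}

Directly nullable (have an ε-rule): {E, W}.
Not nullable: S, Y — each has a terminal in every rule's right-hand side or depends on a non-nullable symbol.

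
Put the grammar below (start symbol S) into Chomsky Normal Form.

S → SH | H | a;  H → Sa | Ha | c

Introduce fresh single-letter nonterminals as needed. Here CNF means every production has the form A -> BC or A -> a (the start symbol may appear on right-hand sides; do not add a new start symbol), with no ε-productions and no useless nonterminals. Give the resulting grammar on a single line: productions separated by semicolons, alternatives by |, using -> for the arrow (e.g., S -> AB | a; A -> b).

S -> a | c | HA | SA | SH; A -> a; H -> c | HA | SA

No ε-productions.
After unit-elimination: S -> a | c | Ha | SH | Sa; H -> c | Ha | Sa.
TERM: introduce A -> a and substitute in every rule of length ≥2.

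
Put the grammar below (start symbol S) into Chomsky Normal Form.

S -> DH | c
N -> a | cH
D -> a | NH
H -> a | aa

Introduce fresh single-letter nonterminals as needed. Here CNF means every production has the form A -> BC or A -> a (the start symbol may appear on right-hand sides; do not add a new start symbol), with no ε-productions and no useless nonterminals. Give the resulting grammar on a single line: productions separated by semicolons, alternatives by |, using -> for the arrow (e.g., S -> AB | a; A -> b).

No ε-productions.
No unit productions to eliminate.
TERM: introduce A -> a, B -> c and substitute in every rule of length ≥2.

S -> c | DH; A -> a; B -> c; D -> a | NH; H -> a | AA; N -> a | BH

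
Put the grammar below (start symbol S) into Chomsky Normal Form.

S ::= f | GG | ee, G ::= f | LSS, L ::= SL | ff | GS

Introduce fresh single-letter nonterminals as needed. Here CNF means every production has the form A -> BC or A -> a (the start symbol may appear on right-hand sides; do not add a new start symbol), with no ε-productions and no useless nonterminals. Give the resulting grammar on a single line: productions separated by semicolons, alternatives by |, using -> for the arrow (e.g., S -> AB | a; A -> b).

No ε-productions.
No unit productions to eliminate.
TERM: introduce B -> e, A -> f and substitute in every rule of length ≥2.
BIN: G -> LSS becomes G -> LC, C -> SS.

S -> f | BB | GG; A -> f; B -> e; C -> SS; G -> f | LC; L -> AA | GS | SL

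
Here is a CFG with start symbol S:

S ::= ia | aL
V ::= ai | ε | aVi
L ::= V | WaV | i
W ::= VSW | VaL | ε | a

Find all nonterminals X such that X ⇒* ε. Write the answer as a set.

{L, V, W}

Directly nullable (have an ε-rule): {V, W}.
L is nullable via L -> V (every symbol on the right is already known nullable).
Not nullable: S — each has a terminal in every rule's right-hand side or depends on a non-nullable symbol.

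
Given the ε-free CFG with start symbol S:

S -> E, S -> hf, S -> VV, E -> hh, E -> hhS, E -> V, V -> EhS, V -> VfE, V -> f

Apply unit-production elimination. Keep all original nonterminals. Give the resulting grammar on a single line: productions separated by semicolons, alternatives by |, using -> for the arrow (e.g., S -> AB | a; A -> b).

Unit productions: E->V, S->E.
Unit pairs (A ⇒* B via units): (E,V), (S,E), (S,V).
S: inherits non-unit rules of {E, S, V} → EhS | VV | VfE | f | hf | hh | hhS.
E: inherits non-unit rules of {E, V} → EhS | VfE | f | hh | hhS.
V: inherits non-unit rules of {V} → EhS | VfE | f.

S -> f | VV | hf | hh | EhS | VfE | hhS; E -> f | hh | EhS | VfE | hhS; V -> f | EhS | VfE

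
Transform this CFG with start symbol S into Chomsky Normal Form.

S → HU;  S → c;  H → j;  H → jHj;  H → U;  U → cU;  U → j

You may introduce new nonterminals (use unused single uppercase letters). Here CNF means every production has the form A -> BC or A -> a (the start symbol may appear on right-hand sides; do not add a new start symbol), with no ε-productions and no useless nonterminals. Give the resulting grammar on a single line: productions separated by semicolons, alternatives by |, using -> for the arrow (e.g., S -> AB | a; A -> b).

No ε-productions.
After unit-elimination: S -> c | HU; H -> j | cU | jHj; U -> j | cU.
TERM: introduce A -> c, B -> j and substitute in every rule of length ≥2.
BIN: H -> BHB becomes H -> BC, C -> HB.

S -> c | HU; A -> c; B -> j; C -> HB; H -> j | AU | BC; U -> j | AU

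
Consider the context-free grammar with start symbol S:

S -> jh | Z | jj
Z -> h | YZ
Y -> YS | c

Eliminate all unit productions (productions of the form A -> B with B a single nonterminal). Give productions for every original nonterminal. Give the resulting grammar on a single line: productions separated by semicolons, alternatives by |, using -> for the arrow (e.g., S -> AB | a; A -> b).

Unit productions: S->Z.
Unit pairs (A ⇒* B via units): (S,Z).
S: inherits non-unit rules of {S, Z} → YZ | h | jh | jj.
Y: inherits non-unit rules of {Y} → YS | c.
Z: inherits non-unit rules of {Z} → YZ | h.

S -> h | YZ | jh | jj; Y -> c | YS; Z -> h | YZ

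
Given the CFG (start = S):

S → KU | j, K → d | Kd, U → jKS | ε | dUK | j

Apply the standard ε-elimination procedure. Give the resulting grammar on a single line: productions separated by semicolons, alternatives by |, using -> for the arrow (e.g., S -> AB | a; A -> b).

S -> K | j | KU; K -> d | Kd; U -> j | dK | dUK | jKS

Nullable set: {U}.
S -> KU: U nullable, giving K | KU.
Drop U -> ε.
U -> dUK: U nullable, giving dK | dUK.
Unchanged (no nullable symbols): S -> j; K -> Kd; K -> d; U -> j; U -> jKS.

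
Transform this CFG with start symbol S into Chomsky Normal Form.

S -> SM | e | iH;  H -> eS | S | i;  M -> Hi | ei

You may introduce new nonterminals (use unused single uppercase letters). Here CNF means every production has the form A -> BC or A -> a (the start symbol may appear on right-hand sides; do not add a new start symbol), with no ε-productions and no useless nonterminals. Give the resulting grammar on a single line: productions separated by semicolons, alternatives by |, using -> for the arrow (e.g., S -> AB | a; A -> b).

No ε-productions.
After unit-elimination: S -> e | SM | iH; H -> e | i | SM | eS | iH; M -> Hi | ei.
TERM: introduce A -> e, B -> i and substitute in every rule of length ≥2.

S -> e | BH | SM; A -> e; B -> i; H -> e | i | AS | BH | SM; M -> AB | HB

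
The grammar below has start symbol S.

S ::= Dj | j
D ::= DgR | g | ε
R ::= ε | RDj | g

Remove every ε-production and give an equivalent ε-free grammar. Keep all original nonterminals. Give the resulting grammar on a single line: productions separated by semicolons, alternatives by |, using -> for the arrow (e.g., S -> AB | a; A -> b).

Nullable set: {D, R}.
S -> Dj: D nullable, giving Dj | j.
Drop D -> ε.
D -> DgR: D, R nullable, giving Dg | DgR | g | gR.
Drop R -> ε.
R -> RDj: R, D nullable, giving Dj | RDj | Rj | j.
Unchanged (no nullable symbols): S -> j; D -> g; R -> g.

S -> j | Dj; D -> g | Dg | gR | DgR; R -> g | j | Dj | Rj | RDj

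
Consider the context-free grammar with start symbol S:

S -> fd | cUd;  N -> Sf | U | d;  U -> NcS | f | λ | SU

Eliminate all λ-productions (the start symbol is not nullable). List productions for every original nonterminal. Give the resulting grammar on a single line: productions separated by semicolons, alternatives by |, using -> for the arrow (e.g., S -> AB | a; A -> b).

Nullable set: {N, U}.
S -> cUd: U nullable, giving cUd | cd.
N -> U: U nullable, giving U.
Drop U -> λ.
U -> NcS: N nullable, giving NcS | cS.
U -> SU: U nullable, giving S | SU.
Unchanged (no nullable symbols): S -> fd; N -> Sf; N -> d; U -> f.

S -> cd | fd | cUd; N -> U | d | Sf; U -> S | f | SU | cS | NcS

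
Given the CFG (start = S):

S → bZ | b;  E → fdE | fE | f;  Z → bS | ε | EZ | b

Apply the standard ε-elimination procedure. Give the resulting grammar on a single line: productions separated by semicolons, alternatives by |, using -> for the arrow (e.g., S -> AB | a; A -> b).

S -> b | bZ; E -> f | fE | fdE; Z -> E | b | EZ | bS

Nullable set: {Z}.
S -> bZ: Z nullable, giving b | bZ.
Drop Z -> ε.
Z -> EZ: Z nullable, giving E | EZ.
Unchanged (no nullable symbols): S -> b; E -> f; E -> fE; E -> fdE; Z -> b; Z -> bS.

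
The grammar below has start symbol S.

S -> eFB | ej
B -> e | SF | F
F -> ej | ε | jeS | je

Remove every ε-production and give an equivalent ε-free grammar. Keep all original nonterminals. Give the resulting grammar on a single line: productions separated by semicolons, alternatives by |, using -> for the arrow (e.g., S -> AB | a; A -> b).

Nullable set: {B, F}.
S -> eFB: F, B nullable, giving e | eB | eF | eFB.
B -> F: F nullable, giving F.
B -> SF: F nullable, giving S | SF.
Drop F -> ε.
Unchanged (no nullable symbols): S -> ej; B -> e; F -> ej; F -> je; F -> jeS.

S -> e | eB | eF | ej | eFB; B -> F | S | e | SF; F -> ej | je | jeS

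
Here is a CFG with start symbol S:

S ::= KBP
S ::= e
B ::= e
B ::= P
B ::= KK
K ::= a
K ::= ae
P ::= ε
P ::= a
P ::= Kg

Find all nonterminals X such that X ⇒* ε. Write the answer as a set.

Directly nullable (have an ε-rule): {P}.
B is nullable via B -> P (every symbol on the right is already known nullable).
Not nullable: K, S — each has a terminal in every rule's right-hand side or depends on a non-nullable symbol.

{B, P}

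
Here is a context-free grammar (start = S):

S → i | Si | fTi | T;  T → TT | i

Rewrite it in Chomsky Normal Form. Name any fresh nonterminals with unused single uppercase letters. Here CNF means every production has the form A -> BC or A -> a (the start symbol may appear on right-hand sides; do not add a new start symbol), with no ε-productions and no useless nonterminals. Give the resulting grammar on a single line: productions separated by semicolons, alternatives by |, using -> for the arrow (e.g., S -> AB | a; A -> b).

No ε-productions.
After unit-elimination: S -> i | Si | TT | fTi; T -> i | TT.
TERM: introduce B -> f, A -> i and substitute in every rule of length ≥2.
BIN: S -> BTA becomes S -> BC, C -> TA.

S -> i | BC | SA | TT; A -> i; B -> f; C -> TA; T -> i | TT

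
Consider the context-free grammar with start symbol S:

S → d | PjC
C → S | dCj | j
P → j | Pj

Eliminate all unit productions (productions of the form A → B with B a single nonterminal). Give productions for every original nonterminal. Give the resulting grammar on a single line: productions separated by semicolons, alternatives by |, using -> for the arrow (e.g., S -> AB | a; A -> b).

Unit productions: C->S.
Unit pairs (A ⇒* B via units): (C,S).
S: inherits non-unit rules of {S} → PjC | d.
C: inherits non-unit rules of {C, S} → PjC | d | dCj | j.
P: inherits non-unit rules of {P} → Pj | j.

S -> d | PjC; C -> d | j | PjC | dCj; P -> j | Pj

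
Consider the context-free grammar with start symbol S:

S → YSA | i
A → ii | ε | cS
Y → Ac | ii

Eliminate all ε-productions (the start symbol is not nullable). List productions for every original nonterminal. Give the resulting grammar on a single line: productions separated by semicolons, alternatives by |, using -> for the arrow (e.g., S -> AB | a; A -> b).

Nullable set: {A}.
S -> YSA: A nullable, giving YS | YSA.
Drop A -> ε.
Y -> Ac: A nullable, giving Ac | c.
Unchanged (no nullable symbols): S -> i; A -> cS; A -> ii; Y -> ii.

S -> i | YS | YSA; A -> cS | ii; Y -> c | Ac | ii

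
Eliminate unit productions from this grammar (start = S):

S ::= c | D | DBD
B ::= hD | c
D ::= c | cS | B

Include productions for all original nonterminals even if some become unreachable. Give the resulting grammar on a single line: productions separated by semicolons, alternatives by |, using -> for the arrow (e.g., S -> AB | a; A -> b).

S -> c | cS | hD | DBD; B -> c | hD; D -> c | cS | hD

Unit productions: D->B, S->D.
Unit pairs (A ⇒* B via units): (D,B), (S,B), (S,D).
S: inherits non-unit rules of {B, D, S} → DBD | c | cS | hD.
B: inherits non-unit rules of {B} → c | hD.
D: inherits non-unit rules of {B, D} → c | cS | hD.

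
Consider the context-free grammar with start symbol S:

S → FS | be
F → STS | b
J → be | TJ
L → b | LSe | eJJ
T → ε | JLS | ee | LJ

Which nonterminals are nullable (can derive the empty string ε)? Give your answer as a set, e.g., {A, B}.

Directly nullable (have an ε-rule): {T}.
Not nullable: F, J, L, S — each has a terminal in every rule's right-hand side or depends on a non-nullable symbol.

{T}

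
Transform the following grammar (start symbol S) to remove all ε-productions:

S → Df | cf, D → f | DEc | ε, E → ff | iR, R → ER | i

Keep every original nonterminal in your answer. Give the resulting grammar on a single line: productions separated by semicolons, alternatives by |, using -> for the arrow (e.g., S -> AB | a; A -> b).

S -> f | Df | cf; D -> f | Ec | DEc; E -> ff | iR; R -> i | ER

Nullable set: {D}.
S -> Df: D nullable, giving Df | f.
Drop D -> ε.
D -> DEc: D nullable, giving DEc | Ec.
Unchanged (no nullable symbols): S -> cf; D -> f; E -> ff; E -> iR; R -> ER; R -> i.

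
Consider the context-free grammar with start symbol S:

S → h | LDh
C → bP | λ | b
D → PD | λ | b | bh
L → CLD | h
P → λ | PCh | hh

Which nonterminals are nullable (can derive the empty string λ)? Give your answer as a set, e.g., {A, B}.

{C, D, P}

Directly nullable (have an ε-rule): {C, D, P}.
Not nullable: L, S — each has a terminal in every rule's right-hand side or depends on a non-nullable symbol.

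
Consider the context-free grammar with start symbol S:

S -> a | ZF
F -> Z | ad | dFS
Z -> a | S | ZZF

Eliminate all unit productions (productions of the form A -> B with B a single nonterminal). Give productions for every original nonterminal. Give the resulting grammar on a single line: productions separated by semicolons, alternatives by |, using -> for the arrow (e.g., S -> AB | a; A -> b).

Unit productions: F->Z, Z->S.
Unit pairs (A ⇒* B via units): (F,S), (F,Z), (Z,S).
S: inherits non-unit rules of {S} → ZF | a.
F: inherits non-unit rules of {F, S, Z} → ZF | ZZF | a | ad | dFS.
Z: inherits non-unit rules of {S, Z} → ZF | ZZF | a.

S -> a | ZF; F -> a | ZF | ad | ZZF | dFS; Z -> a | ZF | ZZF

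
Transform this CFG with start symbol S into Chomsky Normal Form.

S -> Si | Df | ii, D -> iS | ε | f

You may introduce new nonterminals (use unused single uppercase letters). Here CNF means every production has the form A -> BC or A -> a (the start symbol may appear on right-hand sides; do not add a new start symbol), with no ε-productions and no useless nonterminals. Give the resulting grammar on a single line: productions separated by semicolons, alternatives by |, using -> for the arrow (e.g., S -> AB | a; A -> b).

S -> f | AA | DB | SA; A -> i; B -> f; D -> f | AS

Nullable: {D}; after ε-elimination: S -> f | Df | Si | ii; D -> f | iS.
No unit productions to eliminate.
TERM: introduce B -> f, A -> i and substitute in every rule of length ≥2.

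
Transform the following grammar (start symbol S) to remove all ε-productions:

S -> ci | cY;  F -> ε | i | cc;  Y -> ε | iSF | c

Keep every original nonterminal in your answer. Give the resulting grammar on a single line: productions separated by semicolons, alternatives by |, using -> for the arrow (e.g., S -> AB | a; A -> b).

Nullable set: {F, Y}.
S -> cY: Y nullable, giving c | cY.
Drop F -> ε.
Drop Y -> ε.
Y -> iSF: F nullable, giving iS | iSF.
Unchanged (no nullable symbols): S -> ci; F -> cc; F -> i; Y -> c.

S -> c | cY | ci; F -> i | cc; Y -> c | iS | iSF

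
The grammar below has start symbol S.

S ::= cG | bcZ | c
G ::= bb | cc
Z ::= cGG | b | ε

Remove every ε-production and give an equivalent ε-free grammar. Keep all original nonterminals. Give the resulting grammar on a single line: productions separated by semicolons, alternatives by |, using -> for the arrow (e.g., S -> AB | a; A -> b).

S -> c | bc | cG | bcZ; G -> bb | cc; Z -> b | cGG

Nullable set: {Z}.
S -> bcZ: Z nullable, giving bc | bcZ.
Drop Z -> ε.
Unchanged (no nullable symbols): S -> c; S -> cG; G -> bb; G -> cc; Z -> b; Z -> cGG.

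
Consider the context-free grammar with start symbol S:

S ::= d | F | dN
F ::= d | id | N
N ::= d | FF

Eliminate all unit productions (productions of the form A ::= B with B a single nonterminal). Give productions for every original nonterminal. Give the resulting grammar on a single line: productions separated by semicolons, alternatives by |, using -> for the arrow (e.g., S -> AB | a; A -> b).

S -> d | FF | dN | id; F -> d | FF | id; N -> d | FF

Unit productions: F->N, S->F.
Unit pairs (A ⇒* B via units): (F,N), (S,F), (S,N).
S: inherits non-unit rules of {F, N, S} → FF | d | dN | id.
F: inherits non-unit rules of {F, N} → FF | d | id.
N: inherits non-unit rules of {N} → FF | d.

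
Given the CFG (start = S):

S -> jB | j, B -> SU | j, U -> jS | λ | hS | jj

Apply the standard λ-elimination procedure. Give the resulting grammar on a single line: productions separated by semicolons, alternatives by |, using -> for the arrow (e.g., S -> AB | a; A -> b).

S -> j | jB; B -> S | j | SU; U -> hS | jS | jj

Nullable set: {U}.
B -> SU: U nullable, giving S | SU.
Drop U -> λ.
Unchanged (no nullable symbols): S -> j; S -> jB; B -> j; U -> hS; U -> jS; U -> jj.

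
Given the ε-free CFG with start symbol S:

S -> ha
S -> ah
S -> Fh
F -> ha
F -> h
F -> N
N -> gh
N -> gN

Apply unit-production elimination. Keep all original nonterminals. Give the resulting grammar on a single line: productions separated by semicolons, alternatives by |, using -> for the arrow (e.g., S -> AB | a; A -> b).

Unit productions: F->N.
Unit pairs (A ⇒* B via units): (F,N).
S: inherits non-unit rules of {S} → Fh | ah | ha.
F: inherits non-unit rules of {F, N} → gN | gh | h | ha.
N: inherits non-unit rules of {N} → gN | gh.

S -> Fh | ah | ha; F -> h | gN | gh | ha; N -> gN | gh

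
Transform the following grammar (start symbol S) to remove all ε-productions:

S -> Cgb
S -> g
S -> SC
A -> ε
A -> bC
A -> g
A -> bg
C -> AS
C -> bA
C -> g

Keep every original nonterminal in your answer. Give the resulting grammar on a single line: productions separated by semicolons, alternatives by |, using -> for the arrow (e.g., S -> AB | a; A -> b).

S -> g | SC | Cgb; A -> g | bC | bg; C -> S | b | g | AS | bA

Nullable set: {A}.
Drop A -> ε.
C -> AS: A nullable, giving AS | S.
C -> bA: A nullable, giving b | bA.
Unchanged (no nullable symbols): S -> Cgb; S -> SC; S -> g; A -> bC; A -> bg; A -> g; C -> g.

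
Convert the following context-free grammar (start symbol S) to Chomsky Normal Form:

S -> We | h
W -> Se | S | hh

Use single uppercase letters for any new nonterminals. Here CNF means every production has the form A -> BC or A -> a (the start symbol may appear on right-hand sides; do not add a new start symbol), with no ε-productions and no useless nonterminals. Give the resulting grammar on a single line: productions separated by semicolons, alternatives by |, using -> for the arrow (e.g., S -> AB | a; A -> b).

S -> h | WA; A -> e; B -> h; W -> h | BB | SA | WA

No ε-productions.
After unit-elimination: S -> h | We; W -> h | Se | We | hh.
TERM: introduce A -> e, B -> h and substitute in every rule of length ≥2.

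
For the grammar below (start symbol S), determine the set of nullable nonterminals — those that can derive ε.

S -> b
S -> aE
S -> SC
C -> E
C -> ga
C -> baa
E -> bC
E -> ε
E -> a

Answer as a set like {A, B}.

{C, E}

Directly nullable (have an ε-rule): {E}.
C is nullable via C -> E (every symbol on the right is already known nullable).
Not nullable: S — each has a terminal in every rule's right-hand side or depends on a non-nullable symbol.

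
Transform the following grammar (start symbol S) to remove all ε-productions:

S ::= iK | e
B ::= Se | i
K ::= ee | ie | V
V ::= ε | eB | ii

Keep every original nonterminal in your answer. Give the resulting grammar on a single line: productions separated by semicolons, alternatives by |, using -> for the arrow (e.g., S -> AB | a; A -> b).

S -> e | i | iK; B -> i | Se; K -> V | ee | ie; V -> eB | ii

Nullable set: {K, V}.
S -> iK: K nullable, giving i | iK.
K -> V: V nullable, giving V.
Drop V -> ε.
Unchanged (no nullable symbols): S -> e; B -> Se; B -> i; K -> ee; K -> ie; V -> eB; V -> ii.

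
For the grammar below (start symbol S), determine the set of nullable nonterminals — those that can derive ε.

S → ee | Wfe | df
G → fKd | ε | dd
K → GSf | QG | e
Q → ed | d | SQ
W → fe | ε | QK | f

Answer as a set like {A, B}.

Directly nullable (have an ε-rule): {G, W}.
Not nullable: K, Q, S — each has a terminal in every rule's right-hand side or depends on a non-nullable symbol.

{G, W}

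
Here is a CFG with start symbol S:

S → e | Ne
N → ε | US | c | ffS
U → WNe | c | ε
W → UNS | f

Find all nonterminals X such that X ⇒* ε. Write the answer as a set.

Directly nullable (have an ε-rule): {N, U}.
Not nullable: S, W — each has a terminal in every rule's right-hand side or depends on a non-nullable symbol.

{N, U}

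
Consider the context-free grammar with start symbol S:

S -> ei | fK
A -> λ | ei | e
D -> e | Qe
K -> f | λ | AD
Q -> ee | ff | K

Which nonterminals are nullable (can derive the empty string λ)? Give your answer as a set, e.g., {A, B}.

Directly nullable (have an ε-rule): {A, K}.
Q is nullable via Q -> K (every symbol on the right is already known nullable).
Not nullable: D, S — each has a terminal in every rule's right-hand side or depends on a non-nullable symbol.

{A, K, Q}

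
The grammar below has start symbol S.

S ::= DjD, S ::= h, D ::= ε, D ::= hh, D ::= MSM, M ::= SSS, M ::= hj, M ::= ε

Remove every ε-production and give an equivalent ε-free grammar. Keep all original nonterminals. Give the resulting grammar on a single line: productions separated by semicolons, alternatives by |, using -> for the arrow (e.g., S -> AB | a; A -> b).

Nullable set: {D, M}.
S -> DjD: D, D nullable, giving Dj | DjD | j | jD.
Drop D -> ε.
D -> MSM: M, M nullable, giving MS | MSM | S | SM.
Drop M -> ε.
Unchanged (no nullable symbols): S -> h; D -> hh; M -> SSS; M -> hj.

S -> h | j | Dj | jD | DjD; D -> S | MS | SM | hh | MSM; M -> hj | SSS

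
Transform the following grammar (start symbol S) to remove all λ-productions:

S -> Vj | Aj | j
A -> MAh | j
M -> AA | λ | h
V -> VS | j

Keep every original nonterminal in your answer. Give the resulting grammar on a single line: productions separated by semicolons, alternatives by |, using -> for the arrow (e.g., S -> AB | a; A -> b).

Nullable set: {M}.
A -> MAh: M nullable, giving Ah | MAh.
Drop M -> λ.
Unchanged (no nullable symbols): S -> Aj; S -> Vj; S -> j; A -> j; M -> AA; M -> h; V -> VS; V -> j.

S -> j | Aj | Vj; A -> j | Ah | MAh; M -> h | AA; V -> j | VS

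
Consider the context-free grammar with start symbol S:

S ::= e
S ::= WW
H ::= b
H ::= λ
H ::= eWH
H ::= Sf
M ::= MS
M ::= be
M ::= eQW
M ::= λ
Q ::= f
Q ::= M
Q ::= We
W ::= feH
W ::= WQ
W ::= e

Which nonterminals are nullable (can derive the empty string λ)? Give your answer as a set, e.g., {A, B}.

Directly nullable (have an ε-rule): {H, M}.
Q is nullable via Q -> M (every symbol on the right is already known nullable).
Not nullable: S, W — each has a terminal in every rule's right-hand side or depends on a non-nullable symbol.

{H, M, Q}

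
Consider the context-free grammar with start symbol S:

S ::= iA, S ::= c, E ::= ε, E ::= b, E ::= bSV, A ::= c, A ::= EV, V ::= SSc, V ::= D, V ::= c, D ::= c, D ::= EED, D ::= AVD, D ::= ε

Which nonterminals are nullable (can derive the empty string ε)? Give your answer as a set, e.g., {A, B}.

{A, D, E, V}

Directly nullable (have an ε-rule): {D, E}.
V is nullable via V -> D (every symbol on the right is already known nullable).
A is nullable via A -> EV (every symbol on the right is already known nullable).
Not nullable: S — each has a terminal in every rule's right-hand side or depends on a non-nullable symbol.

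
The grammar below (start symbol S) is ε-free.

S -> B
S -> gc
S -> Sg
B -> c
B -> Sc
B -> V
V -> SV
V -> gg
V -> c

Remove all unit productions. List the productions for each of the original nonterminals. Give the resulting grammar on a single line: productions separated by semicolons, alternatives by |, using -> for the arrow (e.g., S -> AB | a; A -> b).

S -> c | SV | Sc | Sg | gc | gg; B -> c | SV | Sc | gg; V -> c | SV | gg

Unit productions: B->V, S->B.
Unit pairs (A ⇒* B via units): (B,V), (S,B), (S,V).
S: inherits non-unit rules of {B, S, V} → SV | Sc | Sg | c | gc | gg.
B: inherits non-unit rules of {B, V} → SV | Sc | c | gg.
V: inherits non-unit rules of {V} → SV | c | gg.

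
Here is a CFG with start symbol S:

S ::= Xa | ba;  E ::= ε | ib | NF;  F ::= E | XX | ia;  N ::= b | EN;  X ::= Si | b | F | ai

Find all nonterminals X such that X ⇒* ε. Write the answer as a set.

{E, F, X}

Directly nullable (have an ε-rule): {E}.
F is nullable via F -> E (every symbol on the right is already known nullable).
X is nullable via X -> F (every symbol on the right is already known nullable).
Not nullable: N, S — each has a terminal in every rule's right-hand side or depends on a non-nullable symbol.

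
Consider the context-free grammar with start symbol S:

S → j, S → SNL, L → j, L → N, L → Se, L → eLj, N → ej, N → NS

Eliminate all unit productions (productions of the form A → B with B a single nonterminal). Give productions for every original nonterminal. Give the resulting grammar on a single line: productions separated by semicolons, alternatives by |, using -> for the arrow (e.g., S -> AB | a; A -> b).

S -> j | SNL; L -> j | NS | Se | ej | eLj; N -> NS | ej

Unit productions: L->N.
Unit pairs (A ⇒* B via units): (L,N).
S: inherits non-unit rules of {S} → SNL | j.
L: inherits non-unit rules of {L, N} → NS | Se | eLj | ej | j.
N: inherits non-unit rules of {N} → NS | ej.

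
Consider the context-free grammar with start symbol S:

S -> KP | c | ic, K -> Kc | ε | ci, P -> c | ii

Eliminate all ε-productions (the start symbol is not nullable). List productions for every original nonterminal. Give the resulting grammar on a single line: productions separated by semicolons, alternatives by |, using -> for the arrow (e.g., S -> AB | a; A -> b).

Nullable set: {K}.
S -> KP: K nullable, giving KP | P.
Drop K -> ε.
K -> Kc: K nullable, giving Kc | c.
Unchanged (no nullable symbols): S -> c; S -> ic; K -> ci; P -> c; P -> ii.

S -> P | c | KP | ic; K -> c | Kc | ci; P -> c | ii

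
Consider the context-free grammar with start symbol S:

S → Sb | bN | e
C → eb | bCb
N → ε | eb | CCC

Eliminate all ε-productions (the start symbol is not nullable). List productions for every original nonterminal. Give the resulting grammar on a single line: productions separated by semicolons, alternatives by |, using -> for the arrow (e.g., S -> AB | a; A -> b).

Nullable set: {N}.
S -> bN: N nullable, giving b | bN.
Drop N -> ε.
Unchanged (no nullable symbols): S -> Sb; S -> e; C -> bCb; C -> eb; N -> CCC; N -> eb.

S -> b | e | Sb | bN; C -> eb | bCb; N -> eb | CCC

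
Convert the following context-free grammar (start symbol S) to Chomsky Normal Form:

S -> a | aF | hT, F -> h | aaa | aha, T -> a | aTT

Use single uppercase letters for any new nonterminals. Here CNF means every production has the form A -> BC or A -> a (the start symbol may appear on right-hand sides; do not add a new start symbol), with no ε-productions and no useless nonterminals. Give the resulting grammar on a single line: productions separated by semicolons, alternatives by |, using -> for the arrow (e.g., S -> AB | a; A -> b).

S -> a | AF | BT; A -> a; B -> h; C -> AA; D -> BA; E -> TT; F -> h | AC | AD; T -> a | AE

No ε-productions.
No unit productions to eliminate.
TERM: introduce A -> a, B -> h and substitute in every rule of length ≥2.
BIN: F -> AAA becomes F -> AC, C -> AA; F -> ABA becomes F -> AD, D -> BA; T -> ATT becomes T -> AE, E -> TT.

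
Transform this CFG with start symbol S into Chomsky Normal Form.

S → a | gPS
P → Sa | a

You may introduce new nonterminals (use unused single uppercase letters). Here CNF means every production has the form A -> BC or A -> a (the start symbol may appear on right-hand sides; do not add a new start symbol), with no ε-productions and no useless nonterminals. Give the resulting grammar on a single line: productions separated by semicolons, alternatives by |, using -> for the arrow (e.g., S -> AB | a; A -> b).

No ε-productions.
No unit productions to eliminate.
TERM: introduce A -> a, B -> g and substitute in every rule of length ≥2.
BIN: S -> BPS becomes S -> BC, C -> PS.

S -> a | BC; A -> a; B -> g; C -> PS; P -> a | SA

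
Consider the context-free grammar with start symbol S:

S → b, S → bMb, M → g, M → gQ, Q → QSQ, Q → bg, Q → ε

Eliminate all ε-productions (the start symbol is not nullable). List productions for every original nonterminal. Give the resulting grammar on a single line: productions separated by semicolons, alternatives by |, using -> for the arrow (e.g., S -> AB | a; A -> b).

Nullable set: {Q}.
M -> gQ: Q nullable, giving g | gQ.
Drop Q -> ε.
Q -> QSQ: Q, Q nullable, giving QS | QSQ | S | SQ.
Unchanged (no nullable symbols): S -> b; S -> bMb; M -> g; Q -> bg.

S -> b | bMb; M -> g | gQ; Q -> S | QS | SQ | bg | QSQ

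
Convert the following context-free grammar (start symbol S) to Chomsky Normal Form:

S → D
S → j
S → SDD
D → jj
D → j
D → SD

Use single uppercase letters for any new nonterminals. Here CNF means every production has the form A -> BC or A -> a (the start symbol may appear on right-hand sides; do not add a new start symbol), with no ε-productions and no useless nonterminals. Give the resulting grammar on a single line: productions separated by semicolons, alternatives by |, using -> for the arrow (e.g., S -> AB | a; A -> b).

S -> j | AA | SB | SD; A -> j; B -> DD; D -> j | AA | SD

No ε-productions.
After unit-elimination: S -> j | SD | jj | SDD; D -> j | SD | jj.
TERM: introduce A -> j and substitute in every rule of length ≥2.
BIN: S -> SDD becomes S -> SB, B -> DD.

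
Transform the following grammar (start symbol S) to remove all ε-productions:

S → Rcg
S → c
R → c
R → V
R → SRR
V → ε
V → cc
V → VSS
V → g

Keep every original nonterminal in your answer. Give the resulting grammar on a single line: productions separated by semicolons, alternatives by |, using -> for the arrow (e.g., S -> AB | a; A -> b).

Nullable set: {R, V}.
S -> Rcg: R nullable, giving Rcg | cg.
R -> SRR: R, R nullable, giving S | SR | SRR.
R -> V: V nullable, giving V.
Drop V -> ε.
V -> VSS: V nullable, giving SS | VSS.
Unchanged (no nullable symbols): S -> c; R -> c; V -> cc; V -> g.

S -> c | cg | Rcg; R -> S | V | c | SR | SRR; V -> g | SS | cc | VSS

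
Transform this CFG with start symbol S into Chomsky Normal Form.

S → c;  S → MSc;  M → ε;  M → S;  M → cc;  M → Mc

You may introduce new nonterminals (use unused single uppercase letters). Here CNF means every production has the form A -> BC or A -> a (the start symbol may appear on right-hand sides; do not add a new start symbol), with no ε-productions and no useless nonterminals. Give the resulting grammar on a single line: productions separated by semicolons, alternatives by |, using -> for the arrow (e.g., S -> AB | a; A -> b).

S -> c | MC | SA; A -> c; B -> SA; C -> SA; M -> c | AA | MA | MB | SA

Nullable: {M}; after ε-elimination: S -> c | Sc | MSc; M -> S | c | Mc | cc.
After unit-elimination: S -> c | Sc | MSc; M -> c | Mc | Sc | cc | MSc.
TERM: introduce A -> c and substitute in every rule of length ≥2.
BIN: M -> MSA becomes M -> MB, B -> SA; S -> MSA becomes S -> MC, C -> SA.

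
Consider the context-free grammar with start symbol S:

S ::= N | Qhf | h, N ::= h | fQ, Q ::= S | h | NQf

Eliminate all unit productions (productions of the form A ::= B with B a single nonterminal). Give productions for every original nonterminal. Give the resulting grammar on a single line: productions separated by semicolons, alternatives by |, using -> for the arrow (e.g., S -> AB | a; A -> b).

Unit productions: Q->S, S->N.
Unit pairs (A ⇒* B via units): (Q,N), (Q,S), (S,N).
S: inherits non-unit rules of {N, S} → Qhf | fQ | h.
N: inherits non-unit rules of {N} → fQ | h.
Q: inherits non-unit rules of {N, Q, S} → NQf | Qhf | fQ | h.

S -> h | fQ | Qhf; N -> h | fQ; Q -> h | fQ | NQf | Qhf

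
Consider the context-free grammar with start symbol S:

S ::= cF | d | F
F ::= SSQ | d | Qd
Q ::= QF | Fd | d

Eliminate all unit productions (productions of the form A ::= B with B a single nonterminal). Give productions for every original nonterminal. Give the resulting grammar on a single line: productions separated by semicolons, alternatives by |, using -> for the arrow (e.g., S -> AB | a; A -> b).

Unit productions: S->F.
Unit pairs (A ⇒* B via units): (S,F).
S: inherits non-unit rules of {F, S} → Qd | SSQ | cF | d.
F: inherits non-unit rules of {F} → Qd | SSQ | d.
Q: inherits non-unit rules of {Q} → Fd | QF | d.

S -> d | Qd | cF | SSQ; F -> d | Qd | SSQ; Q -> d | Fd | QF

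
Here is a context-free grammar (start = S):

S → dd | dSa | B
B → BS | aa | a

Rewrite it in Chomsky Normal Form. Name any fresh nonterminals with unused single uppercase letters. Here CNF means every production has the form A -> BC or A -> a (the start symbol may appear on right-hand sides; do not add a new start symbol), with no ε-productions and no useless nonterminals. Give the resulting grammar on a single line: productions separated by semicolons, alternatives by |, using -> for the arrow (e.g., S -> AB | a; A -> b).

S -> a | AA | BS | CC | CD; A -> a; B -> a | AA | BS; C -> d; D -> SA

No ε-productions.
After unit-elimination: S -> a | BS | aa | dd | dSa; B -> a | BS | aa.
TERM: introduce A -> a, C -> d and substitute in every rule of length ≥2.
BIN: S -> CSA becomes S -> CD, D -> SA.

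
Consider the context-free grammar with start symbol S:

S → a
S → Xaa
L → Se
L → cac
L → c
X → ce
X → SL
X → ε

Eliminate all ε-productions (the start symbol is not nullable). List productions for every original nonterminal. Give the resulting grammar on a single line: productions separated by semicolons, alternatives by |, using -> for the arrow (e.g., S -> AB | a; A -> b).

S -> a | aa | Xaa; L -> c | Se | cac; X -> SL | ce

Nullable set: {X}.
S -> Xaa: X nullable, giving Xaa | aa.
Drop X -> ε.
Unchanged (no nullable symbols): S -> a; L -> Se; L -> c; L -> cac; X -> SL; X -> ce.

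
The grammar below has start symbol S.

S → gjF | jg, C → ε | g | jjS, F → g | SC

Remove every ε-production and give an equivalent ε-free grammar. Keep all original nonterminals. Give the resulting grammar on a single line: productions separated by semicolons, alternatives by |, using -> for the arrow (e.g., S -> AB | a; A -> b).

Nullable set: {C}.
Drop C -> ε.
F -> SC: C nullable, giving S | SC.
Unchanged (no nullable symbols): S -> gjF; S -> jg; C -> g; C -> jjS; F -> g.

S -> jg | gjF; C -> g | jjS; F -> S | g | SC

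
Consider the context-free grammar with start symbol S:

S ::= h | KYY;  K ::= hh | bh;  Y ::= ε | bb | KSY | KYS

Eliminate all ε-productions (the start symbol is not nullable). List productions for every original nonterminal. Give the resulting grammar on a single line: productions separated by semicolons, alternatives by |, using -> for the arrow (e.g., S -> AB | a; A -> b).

Nullable set: {Y}.
S -> KYY: Y, Y nullable, giving K | KY | KYY.
Drop Y -> ε.
Y -> KSY: Y nullable, giving KS | KSY.
Y -> KYS: Y nullable, giving KS | KYS.
Unchanged (no nullable symbols): S -> h; K -> bh; K -> hh; Y -> bb.

S -> K | h | KY | KYY; K -> bh | hh; Y -> KS | bb | KSY | KYS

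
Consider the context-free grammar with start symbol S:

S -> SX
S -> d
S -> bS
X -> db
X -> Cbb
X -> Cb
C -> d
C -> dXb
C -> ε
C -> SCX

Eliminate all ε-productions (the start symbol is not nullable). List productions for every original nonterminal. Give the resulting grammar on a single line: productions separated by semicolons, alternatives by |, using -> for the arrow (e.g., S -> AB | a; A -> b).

Nullable set: {C}.
Drop C -> ε.
C -> SCX: C nullable, giving SCX | SX.
X -> Cb: C nullable, giving Cb | b.
X -> Cbb: C nullable, giving Cbb | bb.
Unchanged (no nullable symbols): S -> SX; S -> bS; S -> d; C -> d; C -> dXb; X -> db.

S -> d | SX | bS; C -> d | SX | SCX | dXb; X -> b | Cb | bb | db | Cbb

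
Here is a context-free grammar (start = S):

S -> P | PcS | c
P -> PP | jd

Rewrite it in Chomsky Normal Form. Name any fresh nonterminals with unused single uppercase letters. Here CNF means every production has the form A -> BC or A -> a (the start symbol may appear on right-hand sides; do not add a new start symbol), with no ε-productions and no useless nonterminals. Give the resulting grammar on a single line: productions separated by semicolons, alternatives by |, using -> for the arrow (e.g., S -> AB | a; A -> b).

No ε-productions.
After unit-elimination: S -> c | PP | jd | PcS; P -> PP | jd.
TERM: introduce C -> c, B -> d, A -> j and substitute in every rule of length ≥2.
BIN: S -> PCS becomes S -> PD, D -> CS.

S -> c | AB | PD | PP; A -> j; B -> d; C -> c; D -> CS; P -> AB | PP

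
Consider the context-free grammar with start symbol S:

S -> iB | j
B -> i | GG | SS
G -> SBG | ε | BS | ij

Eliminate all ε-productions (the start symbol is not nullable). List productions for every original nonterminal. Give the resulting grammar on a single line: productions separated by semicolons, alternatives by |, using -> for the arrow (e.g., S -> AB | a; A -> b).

S -> i | j | iB; B -> G | i | GG | SS; G -> S | BS | SB | SG | ij | SBG

Nullable set: {B, G}.
S -> iB: B nullable, giving i | iB.
B -> GG: G, G nullable, giving G | GG.
Drop G -> ε.
G -> BS: B nullable, giving BS | S.
G -> SBG: B, G nullable, giving S | SB | SBG | SG.
Unchanged (no nullable symbols): S -> j; B -> SS; B -> i; G -> ij.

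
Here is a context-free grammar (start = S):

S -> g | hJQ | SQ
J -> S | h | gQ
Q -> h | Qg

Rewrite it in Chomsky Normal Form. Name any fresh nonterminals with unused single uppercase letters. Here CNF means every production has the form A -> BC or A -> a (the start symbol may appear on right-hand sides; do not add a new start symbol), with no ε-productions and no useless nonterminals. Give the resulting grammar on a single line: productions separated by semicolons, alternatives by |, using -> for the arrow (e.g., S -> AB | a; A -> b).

S -> g | BD | SQ; A -> g; B -> h; C -> JQ; D -> JQ; J -> g | h | AQ | BC | SQ; Q -> h | QA

No ε-productions.
After unit-elimination: S -> g | SQ | hJQ; J -> g | h | SQ | gQ | hJQ; Q -> h | Qg.
TERM: introduce A -> g, B -> h and substitute in every rule of length ≥2.
BIN: J -> BJQ becomes J -> BC, C -> JQ; S -> BJQ becomes S -> BD, D -> JQ.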